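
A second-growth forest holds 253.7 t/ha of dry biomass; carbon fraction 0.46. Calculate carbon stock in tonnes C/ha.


Formula: Carbon Stock = Biomass * Carbon Fraction
C = 253.7 t/ha * 0.46
C = 116.7 t C/ha

116.7


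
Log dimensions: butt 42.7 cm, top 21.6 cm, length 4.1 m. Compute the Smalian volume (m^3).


Smalian: V = (A1 + A2)/2 * L,  A = pi*(D/200)^2
A1 = pi*(42.7/200)^2 = 0.143201 m^2
A2 = pi*(21.6/200)^2 = 0.036644 m^2
V = (0.143201+0.036644)/2*4.1 = 0.3687 m^3

0.3687


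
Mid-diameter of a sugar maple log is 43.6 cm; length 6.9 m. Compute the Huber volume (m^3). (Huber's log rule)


Huber: V = Am * L,  Am = pi*(Dm/200)^2
Am = pi*(43.6/200)^2 = 0.149301 m^2
V = 0.149301*6.9 = 1.0302 m^3

1.0302


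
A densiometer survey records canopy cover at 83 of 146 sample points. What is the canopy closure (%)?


Formula: Canopy closure = covered points / total points * 100
Closure = 83 / 146 * 100
Closure = 0.5685 * 100 = 56.8%

56.8


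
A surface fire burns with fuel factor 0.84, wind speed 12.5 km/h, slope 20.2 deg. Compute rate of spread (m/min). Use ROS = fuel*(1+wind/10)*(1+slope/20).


Formula: ROS = fuel * (1 + wind/10) * (1 + slope/20)
Wind factor = 1 + 12.5/10 = 2.25
Slope factor = 1 + 20.2/20 = 2.01
ROS = 0.84 * 2.25 * 2.01 = 3.8 m/min

3.8


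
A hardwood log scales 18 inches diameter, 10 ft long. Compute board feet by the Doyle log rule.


Doyle: BF = (D - 4)^2 * L / 16
Adjusted diameter = 18 - 4 = 14 in
(D-4)^2 = 14^2 = 196
BF = 196 * 10 / 16 = 123 BF

123


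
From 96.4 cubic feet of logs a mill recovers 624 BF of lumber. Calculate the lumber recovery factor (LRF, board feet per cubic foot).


Formula: LRF = Lumber Output (BF) / Log Input (ft^3)
LRF = 624 BF / 96.4 ft^3
LRF = 6.47 BF/ft^3

6.47


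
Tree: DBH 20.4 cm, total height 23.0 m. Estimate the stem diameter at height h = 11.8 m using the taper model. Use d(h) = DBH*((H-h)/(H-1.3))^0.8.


Taper: d(h) = DBH * ((H - h) / (H - 1.3))^0.8
Numerator = H - h = 23.0 - 11.8 = 11.2 m
Denominator = H - 1.3 = 23.0 - 1.3 = 21.7 m
Ratio = 11.2 / 21.7 = 0.51613
d = 20.4 * 0.51613^0.8 = 12.0 cm

12.0


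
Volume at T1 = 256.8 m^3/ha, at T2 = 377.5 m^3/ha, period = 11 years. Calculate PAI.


Formula: PAI = (V_T2 - V_T1) / (T2 - T1)
Volume increment = 377.5 - 256.8 = 120.7 m^3/ha
PAI = 120.7 / 11 = 10.97 m^3/ha/year

10.97


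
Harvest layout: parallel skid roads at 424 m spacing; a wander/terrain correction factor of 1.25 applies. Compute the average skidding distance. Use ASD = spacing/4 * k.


Formula: ASD = (spacing / 4) * correction
Uncorrected distance = spacing / 4 = 424 / 4 = 106 m
ASD = 106 * 1.25 = 133 m

133


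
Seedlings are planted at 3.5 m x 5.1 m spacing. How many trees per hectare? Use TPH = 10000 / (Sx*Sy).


Formula: TPH = 10000 m^2/ha / (spacing_x * spacing_y)
Area per tree = 3.5 m * 5.1 m = 17.85 m^2
TPH = 10000 / 17.85 = 560 trees/ha

560


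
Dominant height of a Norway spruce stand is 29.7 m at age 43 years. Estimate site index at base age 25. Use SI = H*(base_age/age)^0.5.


Formula: SI = H_dom * (base_age / age)^0.5
Age ratio = 25 / 43 = 0.5814
sqrt(age_ratio) = 0.76249
SI = 29.7 * 0.76249 = 22.6 m

22.6


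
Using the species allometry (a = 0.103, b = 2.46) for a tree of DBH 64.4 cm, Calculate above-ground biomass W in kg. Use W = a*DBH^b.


Formula: W = a * DBH^b  (allometric power law)
DBH^b = 64.4^2.46 = 28174.6957
W = 0.103 * 28174.6957 = 2902.0 kg

2902.0


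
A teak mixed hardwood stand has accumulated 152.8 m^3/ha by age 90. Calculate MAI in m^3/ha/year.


Formula: MAI = Total Volume / Stand Age
MAI = 152.8 m^3/ha / 90 years
MAI = 1.7 m^3/ha/year

1.7


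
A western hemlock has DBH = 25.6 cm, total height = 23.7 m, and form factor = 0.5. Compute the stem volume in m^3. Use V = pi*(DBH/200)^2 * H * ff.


Formula: V = pi * (DBH/200)^2 * H * ff
Radius = DBH/200 = 25.6/200 = 0.128 m
Radius^2 = 0.128^2 = 0.016384 m^2
V = pi * 0.016384 * 23.7 * 0.5
V = 0.61 m^3

0.61


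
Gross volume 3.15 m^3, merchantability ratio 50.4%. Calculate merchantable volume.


Formula: MV = V_total * (merchantable_pct / 100)
Merchantable fraction = 50.4% / 100 = 0.504
MV = 3.15 m^3 * 0.504 = 1.588 m^3

1.588


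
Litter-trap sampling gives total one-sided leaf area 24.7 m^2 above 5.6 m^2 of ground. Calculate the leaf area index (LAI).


Formula: LAI = total leaf area / ground area  (dimensionless)
LAI = 24.7 m^2 / 5.6 m^2
LAI = 4.41

4.41


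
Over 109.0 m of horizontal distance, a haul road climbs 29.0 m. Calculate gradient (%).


Formula: Gradient = rise / run * 100
Gradient = 29.0 / 109.0 * 100 = 26.6%

26.6


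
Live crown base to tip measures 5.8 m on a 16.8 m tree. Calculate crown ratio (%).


Formula: Crown Ratio = (Crown Length / Total Height) * 100
CR = (5.8 m / 16.8 m) * 100
CR = 0.3452 * 100 = 34.5%

34.5


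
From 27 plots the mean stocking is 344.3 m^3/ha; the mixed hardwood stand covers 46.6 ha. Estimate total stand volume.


Formula: Total Volume = Mean Volume per ha * Total Area
Total Volume = 344.3 m^3/ha * 46.6 ha
Total Volume = 16044 m^3

16044


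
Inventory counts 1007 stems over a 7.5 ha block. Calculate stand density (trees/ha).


Formula: Stand Density = N_trees / Area_ha
Density = 1007 trees / 7.5 ha
Density = 134 trees/ha

134


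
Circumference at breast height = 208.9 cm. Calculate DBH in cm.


Formula: DBH = C / pi
DBH = 208.9 / pi
pi = 3.14159...
DBH = 66.5 cm

66.5


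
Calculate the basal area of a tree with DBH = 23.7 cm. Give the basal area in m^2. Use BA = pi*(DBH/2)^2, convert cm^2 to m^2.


Formula: BA = pi * (DBH/2)^2 / 10000  (cm^2 to m^2)
Radius = DBH/2 = 23.7/2 = 11.85 cm
BA = pi * 11.85^2 / 10000
   = 441.1503 cm^2 / 10000
   = 0.0441 m^2

0.0441


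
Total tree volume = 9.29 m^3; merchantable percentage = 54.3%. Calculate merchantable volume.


Formula: MV = V_total * (merchantable_pct / 100)
Merchantable fraction = 54.3% / 100 = 0.543
MV = 9.29 m^3 * 0.543 = 5.044 m^3

5.044


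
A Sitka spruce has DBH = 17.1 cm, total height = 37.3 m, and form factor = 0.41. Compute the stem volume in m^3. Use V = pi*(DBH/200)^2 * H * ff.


Formula: V = pi * (DBH/200)^2 * H * ff
Radius = DBH/200 = 17.1/200 = 0.0855 m
Radius^2 = 0.0855^2 = 0.00731025 m^2
V = pi * 0.00731025 * 37.3 * 0.41
V = 0.351 m^3

0.351


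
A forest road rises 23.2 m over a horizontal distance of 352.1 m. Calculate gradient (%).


Formula: Gradient = rise / run * 100
Gradient = 23.2 / 352.1 * 100 = 6.6%

6.6


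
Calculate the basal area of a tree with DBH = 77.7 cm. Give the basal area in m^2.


Formula: BA = pi * (DBH/2)^2 / 10000  (cm^2 to m^2)
Radius = DBH/2 = 77.7/2 = 38.85 cm
BA = pi * 38.85^2 / 10000
   = 4741.6765 cm^2 / 10000
   = 0.4742 m^2

0.4742


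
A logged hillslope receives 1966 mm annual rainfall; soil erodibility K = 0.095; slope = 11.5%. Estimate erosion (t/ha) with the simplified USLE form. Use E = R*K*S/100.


Formula: E = R * K * S / 100  (simplified USLE)
R * K = 1966 * 0.095 = 186.77
E = 186.77 * 11.5 / 100 = 21.48 t/ha

21.48


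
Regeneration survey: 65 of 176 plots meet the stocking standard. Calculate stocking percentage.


Formula: Stocking % = stocked plots / total plots * 100
Stocking = 65 / 176 * 100
Stocking = 0.3693 * 100 = 36.9%

36.9


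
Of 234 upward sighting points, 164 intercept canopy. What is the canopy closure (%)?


Formula: Canopy closure = covered points / total points * 100
Closure = 164 / 234 * 100
Closure = 0.7009 * 100 = 70.1%

70.1


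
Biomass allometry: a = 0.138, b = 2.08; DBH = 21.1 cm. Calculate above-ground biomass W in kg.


Formula: W = a * DBH^b  (allometric power law)
DBH^b = 21.1^2.08 = 568.2082
W = 0.138 * 568.2082 = 78.4 kg

78.4


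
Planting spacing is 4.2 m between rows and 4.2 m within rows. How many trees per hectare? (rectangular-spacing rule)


Formula: TPH = 10000 m^2/ha / (spacing_x * spacing_y)
Area per tree = 4.2 m * 4.2 m = 17.64 m^2
TPH = 10000 / 17.64 = 567 trees/ha

567


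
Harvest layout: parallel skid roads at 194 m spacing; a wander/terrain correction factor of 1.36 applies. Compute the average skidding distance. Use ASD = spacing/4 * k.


Formula: ASD = (spacing / 4) * correction
Uncorrected distance = spacing / 4 = 194 / 4 = 48.5 m
ASD = 48.5 * 1.36 = 66 m

66


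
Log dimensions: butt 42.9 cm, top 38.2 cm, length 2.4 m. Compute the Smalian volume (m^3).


Smalian: V = (A1 + A2)/2 * L,  A = pi*(D/200)^2
A1 = pi*(42.9/200)^2 = 0.144545 m^2
A2 = pi*(38.2/200)^2 = 0.114608 m^2
V = (0.144545+0.114608)/2*2.4 = 0.311 m^3

0.311


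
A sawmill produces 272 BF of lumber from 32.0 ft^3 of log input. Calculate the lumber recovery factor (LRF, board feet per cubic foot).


Formula: LRF = Lumber Output (BF) / Log Input (ft^3)
LRF = 272 BF / 32.0 ft^3
LRF = 8.5 BF/ft^3

8.5


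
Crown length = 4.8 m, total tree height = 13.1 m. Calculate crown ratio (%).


Formula: Crown Ratio = (Crown Length / Total Height) * 100
CR = (4.8 m / 13.1 m) * 100
CR = 0.3664 * 100 = 36.6%

36.6


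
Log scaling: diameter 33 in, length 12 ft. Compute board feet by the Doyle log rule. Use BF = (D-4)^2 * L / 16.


Doyle: BF = (D - 4)^2 * L / 16
Adjusted diameter = 33 - 4 = 29 in
(D-4)^2 = 29^2 = 841
BF = 841 * 12 / 16 = 631 BF

631


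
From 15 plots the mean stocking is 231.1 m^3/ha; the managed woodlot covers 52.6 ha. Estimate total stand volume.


Formula: Total Volume = Mean Volume per ha * Total Area
Total Volume = 231.1 m^3/ha * 52.6 ha
Total Volume = 12156 m^3

12156


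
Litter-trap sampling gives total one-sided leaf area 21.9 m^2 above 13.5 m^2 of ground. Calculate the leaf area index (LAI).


Formula: LAI = total leaf area / ground area  (dimensionless)
LAI = 21.9 m^2 / 13.5 m^2
LAI = 1.62

1.62


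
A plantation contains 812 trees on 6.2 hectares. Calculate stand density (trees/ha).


Formula: Stand Density = N_trees / Area_ha
Density = 812 trees / 6.2 ha
Density = 131 trees/ha

131


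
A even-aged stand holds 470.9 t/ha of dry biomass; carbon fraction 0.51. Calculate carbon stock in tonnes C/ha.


Formula: Carbon Stock = Biomass * Carbon Fraction
C = 470.9 t/ha * 0.51
C = 240.2 t C/ha

240.2


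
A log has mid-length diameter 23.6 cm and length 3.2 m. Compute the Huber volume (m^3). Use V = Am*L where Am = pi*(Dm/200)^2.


Huber: V = Am * L,  Am = pi*(Dm/200)^2
Am = pi*(23.6/200)^2 = 0.043744 m^2
V = 0.043744*3.2 = 0.14 m^3

0.14


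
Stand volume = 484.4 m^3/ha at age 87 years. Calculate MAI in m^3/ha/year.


Formula: MAI = Total Volume / Stand Age
MAI = 484.4 m^3/ha / 87 years
MAI = 5.57 m^3/ha/year

5.57


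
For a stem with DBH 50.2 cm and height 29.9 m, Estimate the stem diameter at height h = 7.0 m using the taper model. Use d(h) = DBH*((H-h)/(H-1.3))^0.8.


Taper: d(h) = DBH * ((H - h) / (H - 1.3))^0.8
Numerator = H - h = 29.9 - 7.0 = 22.9 m
Denominator = H - 1.3 = 29.9 - 1.3 = 28.6 m
Ratio = 22.9 / 28.6 = 0.8007
d = 50.2 * 0.8007^0.8 = 42.0 cm

42.0


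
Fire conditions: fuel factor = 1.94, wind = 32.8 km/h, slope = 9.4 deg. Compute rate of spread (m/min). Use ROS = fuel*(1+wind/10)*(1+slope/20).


Formula: ROS = fuel * (1 + wind/10) * (1 + slope/20)
Wind factor = 1 + 32.8/10 = 4.28
Slope factor = 1 + 9.4/20 = 1.47
ROS = 1.94 * 4.28 * 1.47 = 12.21 m/min

12.21


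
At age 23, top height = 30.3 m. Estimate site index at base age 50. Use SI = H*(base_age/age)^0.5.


Formula: SI = H_dom * (base_age / age)^0.5
Age ratio = 50 / 23 = 2.17391
sqrt(age_ratio) = 1.47442
SI = 30.3 * 1.47442 = 44.7 m

44.7


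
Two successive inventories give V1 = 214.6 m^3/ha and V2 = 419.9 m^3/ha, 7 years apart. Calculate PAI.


Formula: PAI = (V_T2 - V_T1) / (T2 - T1)
Volume increment = 419.9 - 214.6 = 205.3 m^3/ha
PAI = 205.3 / 7 = 29.33 m^3/ha/year

29.33


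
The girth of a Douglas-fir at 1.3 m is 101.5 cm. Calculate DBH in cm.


Formula: DBH = C / pi
DBH = 101.5 / pi
pi = 3.14159...
DBH = 32.3 cm

32.3


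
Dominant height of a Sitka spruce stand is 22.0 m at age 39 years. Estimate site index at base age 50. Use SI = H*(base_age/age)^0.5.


Formula: SI = H_dom * (base_age / age)^0.5
Age ratio = 50 / 39 = 1.28205
sqrt(age_ratio) = 1.13228
SI = 22.0 * 1.13228 = 24.9 m

24.9


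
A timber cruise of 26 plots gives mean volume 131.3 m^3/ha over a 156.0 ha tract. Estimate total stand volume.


Formula: Total Volume = Mean Volume per ha * Total Area
Total Volume = 131.3 m^3/ha * 156.0 ha
Total Volume = 20483 m^3

20483


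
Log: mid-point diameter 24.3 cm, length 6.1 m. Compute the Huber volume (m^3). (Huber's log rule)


Huber: V = Am * L,  Am = pi*(Dm/200)^2
Am = pi*(24.3/200)^2 = 0.046377 m^2
V = 0.046377*6.1 = 0.2829 m^3

0.2829


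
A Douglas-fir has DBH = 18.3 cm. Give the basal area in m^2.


Formula: BA = pi * (DBH/2)^2 / 10000  (cm^2 to m^2)
Radius = DBH/2 = 18.3/2 = 9.15 cm
BA = pi * 9.15^2 / 10000
   = 263.022 cm^2 / 10000
   = 0.0263 m^2

0.0263


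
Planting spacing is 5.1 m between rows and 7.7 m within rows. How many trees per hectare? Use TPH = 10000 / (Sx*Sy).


Formula: TPH = 10000 m^2/ha / (spacing_x * spacing_y)
Area per tree = 5.1 m * 7.7 m = 39.27 m^2
TPH = 10000 / 39.27 = 255 trees/ha

255


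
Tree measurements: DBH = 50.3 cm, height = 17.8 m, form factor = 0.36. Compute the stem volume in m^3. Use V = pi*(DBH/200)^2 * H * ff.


Formula: V = pi * (DBH/200)^2 * H * ff
Radius = DBH/200 = 50.3/200 = 0.2515 m
Radius^2 = 0.2515^2 = 0.06325225 m^2
V = pi * 0.06325225 * 17.8 * 0.36
V = 1.273 m^3

1.273


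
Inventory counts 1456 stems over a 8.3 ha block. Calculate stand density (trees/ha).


Formula: Stand Density = N_trees / Area_ha
Density = 1456 trees / 8.3 ha
Density = 175 trees/ha

175


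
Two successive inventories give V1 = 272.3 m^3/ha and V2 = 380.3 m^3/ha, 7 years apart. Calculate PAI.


Formula: PAI = (V_T2 - V_T1) / (T2 - T1)
Volume increment = 380.3 - 272.3 = 108.0 m^3/ha
PAI = 108.0 / 7 = 15.43 m^3/ha/year

15.43


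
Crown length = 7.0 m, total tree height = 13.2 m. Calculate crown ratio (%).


Formula: Crown Ratio = (Crown Length / Total Height) * 100
CR = (7.0 m / 13.2 m) * 100
CR = 0.5303 * 100 = 53.0%

53.0


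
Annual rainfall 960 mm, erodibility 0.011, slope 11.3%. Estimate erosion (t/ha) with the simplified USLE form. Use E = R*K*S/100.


Formula: E = R * K * S / 100  (simplified USLE)
R * K = 960 * 0.011 = 10.56
E = 10.56 * 11.3 / 100 = 1.19 t/ha

1.19


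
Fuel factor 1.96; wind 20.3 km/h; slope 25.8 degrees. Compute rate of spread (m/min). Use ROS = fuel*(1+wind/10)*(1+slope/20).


Formula: ROS = fuel * (1 + wind/10) * (1 + slope/20)
Wind factor = 1 + 20.3/10 = 3.03
Slope factor = 1 + 25.8/20 = 2.29
ROS = 1.96 * 3.03 * 2.29 = 13.6 m/min

13.6


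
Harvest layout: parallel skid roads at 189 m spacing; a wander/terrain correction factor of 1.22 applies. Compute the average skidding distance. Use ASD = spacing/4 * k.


Formula: ASD = (spacing / 4) * correction
Uncorrected distance = spacing / 4 = 189 / 4 = 47.25 m
ASD = 47.25 * 1.22 = 58 m

58


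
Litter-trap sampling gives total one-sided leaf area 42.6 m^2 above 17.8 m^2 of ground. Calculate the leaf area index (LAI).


Formula: LAI = total leaf area / ground area  (dimensionless)
LAI = 42.6 m^2 / 17.8 m^2
LAI = 2.39

2.39


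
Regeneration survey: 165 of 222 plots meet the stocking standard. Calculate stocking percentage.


Formula: Stocking % = stocked plots / total plots * 100
Stocking = 165 / 222 * 100
Stocking = 0.7432 * 100 = 74.3%

74.3


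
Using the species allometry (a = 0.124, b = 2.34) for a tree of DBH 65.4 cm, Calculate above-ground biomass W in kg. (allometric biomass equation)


Formula: W = a * DBH^b  (allometric power law)
DBH^b = 65.4^2.34 = 17719.5191
W = 0.124 * 17719.5191 = 2197.2 kg

2197.2


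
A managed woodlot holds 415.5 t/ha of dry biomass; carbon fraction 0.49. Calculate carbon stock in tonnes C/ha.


Formula: Carbon Stock = Biomass * Carbon Fraction
C = 415.5 t/ha * 0.49
C = 203.6 t C/ha

203.6


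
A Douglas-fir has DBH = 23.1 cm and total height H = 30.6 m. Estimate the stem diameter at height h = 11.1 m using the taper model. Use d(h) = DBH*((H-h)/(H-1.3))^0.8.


Taper: d(h) = DBH * ((H - h) / (H - 1.3))^0.8
Numerator = H - h = 30.6 - 11.1 = 19.5 m
Denominator = H - 1.3 = 30.6 - 1.3 = 29.3 m
Ratio = 19.5 / 29.3 = 0.66553
d = 23.1 * 0.66553^0.8 = 16.7 cm

16.7


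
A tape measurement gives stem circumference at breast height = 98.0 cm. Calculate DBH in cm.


Formula: DBH = C / pi
DBH = 98.0 / pi
pi = 3.14159...
DBH = 31.2 cm

31.2


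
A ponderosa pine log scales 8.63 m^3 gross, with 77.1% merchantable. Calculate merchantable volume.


Formula: MV = V_total * (merchantable_pct / 100)
Merchantable fraction = 77.1% / 100 = 0.771
MV = 8.63 m^3 * 0.771 = 6.654 m^3

6.654


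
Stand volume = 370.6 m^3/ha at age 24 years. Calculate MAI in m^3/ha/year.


Formula: MAI = Total Volume / Stand Age
MAI = 370.6 m^3/ha / 24 years
MAI = 15.44 m^3/ha/year

15.44


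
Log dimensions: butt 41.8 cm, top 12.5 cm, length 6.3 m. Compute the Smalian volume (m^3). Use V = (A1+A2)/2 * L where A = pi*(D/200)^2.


Smalian: V = (A1 + A2)/2 * L,  A = pi*(D/200)^2
A1 = pi*(41.8/200)^2 = 0.137228 m^2
A2 = pi*(12.5/200)^2 = 0.012272 m^2
V = (0.137228+0.012272)/2*6.3 = 0.4709 m^3

0.4709


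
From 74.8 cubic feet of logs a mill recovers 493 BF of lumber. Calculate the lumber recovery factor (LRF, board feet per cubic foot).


Formula: LRF = Lumber Output (BF) / Log Input (ft^3)
LRF = 493 BF / 74.8 ft^3
LRF = 6.59 BF/ft^3

6.59


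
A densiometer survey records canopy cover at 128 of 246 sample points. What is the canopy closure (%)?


Formula: Canopy closure = covered points / total points * 100
Closure = 128 / 246 * 100
Closure = 0.5203 * 100 = 52.0%

52.0


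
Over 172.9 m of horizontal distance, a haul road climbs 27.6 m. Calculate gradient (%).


Formula: Gradient = rise / run * 100
Gradient = 27.6 / 172.9 * 100 = 16.0%

16.0


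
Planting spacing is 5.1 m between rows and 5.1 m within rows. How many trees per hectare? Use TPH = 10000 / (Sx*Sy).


Formula: TPH = 10000 m^2/ha / (spacing_x * spacing_y)
Area per tree = 5.1 m * 5.1 m = 26.01 m^2
TPH = 10000 / 26.01 = 384 trees/ha

384


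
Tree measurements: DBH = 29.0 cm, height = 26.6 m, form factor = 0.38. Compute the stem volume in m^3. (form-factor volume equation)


Formula: V = pi * (DBH/200)^2 * H * ff
Radius = DBH/200 = 29.0/200 = 0.145 m
Radius^2 = 0.145^2 = 0.021025 m^2
V = pi * 0.021025 * 26.6 * 0.38
V = 0.668 m^3

0.668


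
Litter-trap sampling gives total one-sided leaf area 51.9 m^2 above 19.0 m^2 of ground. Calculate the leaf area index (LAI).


Formula: LAI = total leaf area / ground area  (dimensionless)
LAI = 51.9 m^2 / 19.0 m^2
LAI = 2.73

2.73


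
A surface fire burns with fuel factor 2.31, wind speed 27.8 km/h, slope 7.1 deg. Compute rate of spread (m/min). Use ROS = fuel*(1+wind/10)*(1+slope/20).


Formula: ROS = fuel * (1 + wind/10) * (1 + slope/20)
Wind factor = 1 + 27.8/10 = 3.78
Slope factor = 1 + 7.1/20 = 1.355
ROS = 2.31 * 3.78 * 1.355 = 11.83 m/min

11.83


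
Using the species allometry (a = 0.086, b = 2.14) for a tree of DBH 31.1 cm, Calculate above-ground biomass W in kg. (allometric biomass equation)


Formula: W = a * DBH^b  (allometric power law)
DBH^b = 31.1^2.14 = 1564.9744
W = 0.086 * 1564.9744 = 134.6 kg

134.6


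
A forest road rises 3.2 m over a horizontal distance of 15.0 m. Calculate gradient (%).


Formula: Gradient = rise / run * 100
Gradient = 3.2 / 15.0 * 100 = 21.3%

21.3


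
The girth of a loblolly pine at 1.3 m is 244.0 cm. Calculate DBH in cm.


Formula: DBH = C / pi
DBH = 244.0 / pi
pi = 3.14159...
DBH = 77.7 cm

77.7


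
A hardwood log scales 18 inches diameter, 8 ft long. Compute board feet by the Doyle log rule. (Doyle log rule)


Doyle: BF = (D - 4)^2 * L / 16
Adjusted diameter = 18 - 4 = 14 in
(D-4)^2 = 14^2 = 196
BF = 196 * 8 / 16 = 98 BF

98


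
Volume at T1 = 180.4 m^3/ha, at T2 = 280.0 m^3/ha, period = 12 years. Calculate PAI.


Formula: PAI = (V_T2 - V_T1) / (T2 - T1)
Volume increment = 280.0 - 180.4 = 99.6 m^3/ha
PAI = 99.6 / 12 = 8.3 m^3/ha/year

8.3


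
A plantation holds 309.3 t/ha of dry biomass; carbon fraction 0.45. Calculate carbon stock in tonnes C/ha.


Formula: Carbon Stock = Biomass * Carbon Fraction
C = 309.3 t/ha * 0.45
C = 139.2 t C/ha

139.2


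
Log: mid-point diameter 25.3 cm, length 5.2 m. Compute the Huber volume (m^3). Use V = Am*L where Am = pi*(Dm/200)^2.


Huber: V = Am * L,  Am = pi*(Dm/200)^2
Am = pi*(25.3/200)^2 = 0.050273 m^2
V = 0.050273*5.2 = 0.2614 m^3

0.2614


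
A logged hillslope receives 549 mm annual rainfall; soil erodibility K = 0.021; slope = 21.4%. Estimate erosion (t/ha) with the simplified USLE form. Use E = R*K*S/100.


Formula: E = R * K * S / 100  (simplified USLE)
R * K = 549 * 0.021 = 11.529
E = 11.529 * 21.4 / 100 = 2.47 t/ha

2.47


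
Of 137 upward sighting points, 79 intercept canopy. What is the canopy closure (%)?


Formula: Canopy closure = covered points / total points * 100
Closure = 79 / 137 * 100
Closure = 0.5766 * 100 = 57.7%

57.7


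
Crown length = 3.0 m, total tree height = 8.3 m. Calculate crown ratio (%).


Formula: Crown Ratio = (Crown Length / Total Height) * 100
CR = (3.0 m / 8.3 m) * 100
CR = 0.3614 * 100 = 36.1%

36.1


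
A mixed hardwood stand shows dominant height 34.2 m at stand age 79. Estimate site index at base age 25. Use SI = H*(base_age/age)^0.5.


Formula: SI = H_dom * (base_age / age)^0.5
Age ratio = 25 / 79 = 0.31646
sqrt(age_ratio) = 0.56254
SI = 34.2 * 0.56254 = 19.2 m

19.2


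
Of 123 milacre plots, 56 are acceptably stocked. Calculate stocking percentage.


Formula: Stocking % = stocked plots / total plots * 100
Stocking = 56 / 123 * 100
Stocking = 0.4553 * 100 = 45.5%

45.5


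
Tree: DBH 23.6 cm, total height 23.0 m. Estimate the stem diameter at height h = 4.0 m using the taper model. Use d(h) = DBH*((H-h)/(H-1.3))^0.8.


Taper: d(h) = DBH * ((H - h) / (H - 1.3))^0.8
Numerator = H - h = 23.0 - 4.0 = 19.0 m
Denominator = H - 1.3 = 23.0 - 1.3 = 21.7 m
Ratio = 19.0 / 21.7 = 0.87558
d = 23.6 * 0.87558^0.8 = 21.2 cm

21.2


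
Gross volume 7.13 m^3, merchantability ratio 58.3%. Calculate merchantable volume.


Formula: MV = V_total * (merchantable_pct / 100)
Merchantable fraction = 58.3% / 100 = 0.583
MV = 7.13 m^3 * 0.583 = 4.157 m^3

4.157


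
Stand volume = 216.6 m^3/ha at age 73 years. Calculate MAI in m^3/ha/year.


Formula: MAI = Total Volume / Stand Age
MAI = 216.6 m^3/ha / 73 years
MAI = 2.97 m^3/ha/year

2.97


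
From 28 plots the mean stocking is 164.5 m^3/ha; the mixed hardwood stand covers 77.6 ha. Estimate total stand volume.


Formula: Total Volume = Mean Volume per ha * Total Area
Total Volume = 164.5 m^3/ha * 77.6 ha
Total Volume = 12765 m^3

12765


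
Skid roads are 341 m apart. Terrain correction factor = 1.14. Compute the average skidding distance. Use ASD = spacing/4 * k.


Formula: ASD = (spacing / 4) * correction
Uncorrected distance = spacing / 4 = 341 / 4 = 85.25 m
ASD = 85.25 * 1.14 = 97 m

97


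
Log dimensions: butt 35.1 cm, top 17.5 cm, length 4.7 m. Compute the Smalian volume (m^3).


Smalian: V = (A1 + A2)/2 * L,  A = pi*(D/200)^2
A1 = pi*(35.1/200)^2 = 0.096762 m^2
A2 = pi*(17.5/200)^2 = 0.024053 m^2
V = (0.096762+0.024053)/2*4.7 = 0.2839 m^3

0.2839


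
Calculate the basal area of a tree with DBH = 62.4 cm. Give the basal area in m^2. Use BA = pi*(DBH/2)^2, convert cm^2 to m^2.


Formula: BA = pi * (DBH/2)^2 / 10000  (cm^2 to m^2)
Radius = DBH/2 = 62.4/2 = 31.2 cm
BA = pi * 31.2^2 / 10000
   = 3058.152 cm^2 / 10000
   = 0.3058 m^2

0.3058


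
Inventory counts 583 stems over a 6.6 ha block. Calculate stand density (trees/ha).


Formula: Stand Density = N_trees / Area_ha
Density = 583 trees / 6.6 ha
Density = 88 trees/ha

88


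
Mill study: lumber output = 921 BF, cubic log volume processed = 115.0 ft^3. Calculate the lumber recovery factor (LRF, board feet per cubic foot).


Formula: LRF = Lumber Output (BF) / Log Input (ft^3)
LRF = 921 BF / 115.0 ft^3
LRF = 8.01 BF/ft^3

8.01


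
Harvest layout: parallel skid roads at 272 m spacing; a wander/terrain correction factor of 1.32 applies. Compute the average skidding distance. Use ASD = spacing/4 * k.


Formula: ASD = (spacing / 4) * correction
Uncorrected distance = spacing / 4 = 272 / 4 = 68 m
ASD = 68 * 1.32 = 90 m

90


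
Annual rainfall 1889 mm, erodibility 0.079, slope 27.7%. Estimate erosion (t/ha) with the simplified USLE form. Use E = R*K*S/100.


Formula: E = R * K * S / 100  (simplified USLE)
R * K = 1889 * 0.079 = 149.231
E = 149.231 * 27.7 / 100 = 41.34 t/ha

41.34


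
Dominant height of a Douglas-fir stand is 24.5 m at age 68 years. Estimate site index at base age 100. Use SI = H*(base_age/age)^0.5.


Formula: SI = H_dom * (base_age / age)^0.5
Age ratio = 100 / 68 = 1.47059
sqrt(age_ratio) = 1.21268
SI = 24.5 * 1.21268 = 29.7 m

29.7


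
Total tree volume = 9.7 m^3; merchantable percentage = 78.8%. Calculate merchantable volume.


Formula: MV = V_total * (merchantable_pct / 100)
Merchantable fraction = 78.8% / 100 = 0.788
MV = 9.7 m^3 * 0.788 = 7.644 m^3

7.644


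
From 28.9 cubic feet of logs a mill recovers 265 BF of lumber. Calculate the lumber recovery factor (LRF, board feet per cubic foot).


Formula: LRF = Lumber Output (BF) / Log Input (ft^3)
LRF = 265 BF / 28.9 ft^3
LRF = 9.17 BF/ft^3

9.17


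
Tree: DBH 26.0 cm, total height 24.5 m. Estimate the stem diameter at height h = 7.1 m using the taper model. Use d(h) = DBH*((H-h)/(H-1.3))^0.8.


Taper: d(h) = DBH * ((H - h) / (H - 1.3))^0.8
Numerator = H - h = 24.5 - 7.1 = 17.4 m
Denominator = H - 1.3 = 24.5 - 1.3 = 23.2 m
Ratio = 17.4 / 23.2 = 0.75
d = 26.0 * 0.75^0.8 = 20.7 cm

20.7


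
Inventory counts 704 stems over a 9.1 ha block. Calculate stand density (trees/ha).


Formula: Stand Density = N_trees / Area_ha
Density = 704 trees / 9.1 ha
Density = 77 trees/ha

77


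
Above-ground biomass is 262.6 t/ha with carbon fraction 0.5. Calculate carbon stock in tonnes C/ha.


Formula: Carbon Stock = Biomass * Carbon Fraction
C = 262.6 t/ha * 0.5
C = 131.3 t C/ha

131.3


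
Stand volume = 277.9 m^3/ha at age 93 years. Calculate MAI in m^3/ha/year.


Formula: MAI = Total Volume / Stand Age
MAI = 277.9 m^3/ha / 93 years
MAI = 2.99 m^3/ha/year

2.99


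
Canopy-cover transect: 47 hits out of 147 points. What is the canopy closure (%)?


Formula: Canopy closure = covered points / total points * 100
Closure = 47 / 147 * 100
Closure = 0.3197 * 100 = 32.0%

32.0


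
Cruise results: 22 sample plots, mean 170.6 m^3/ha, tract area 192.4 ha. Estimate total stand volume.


Formula: Total Volume = Mean Volume per ha * Total Area
Total Volume = 170.6 m^3/ha * 192.4 ha
Total Volume = 32823 m^3

32823


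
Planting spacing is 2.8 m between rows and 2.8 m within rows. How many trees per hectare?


Formula: TPH = 10000 m^2/ha / (spacing_x * spacing_y)
Area per tree = 2.8 m * 2.8 m = 7.84 m^2
TPH = 10000 / 7.84 = 1276 trees/ha

1276


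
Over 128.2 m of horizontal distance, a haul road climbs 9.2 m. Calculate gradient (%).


Formula: Gradient = rise / run * 100
Gradient = 9.2 / 128.2 * 100 = 7.2%

7.2


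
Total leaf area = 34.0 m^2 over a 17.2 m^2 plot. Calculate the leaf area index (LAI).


Formula: LAI = total leaf area / ground area  (dimensionless)
LAI = 34.0 m^2 / 17.2 m^2
LAI = 1.98

1.98


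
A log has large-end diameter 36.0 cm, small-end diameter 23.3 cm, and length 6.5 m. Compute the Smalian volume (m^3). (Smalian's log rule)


Smalian: V = (A1 + A2)/2 * L,  A = pi*(D/200)^2
A1 = pi*(36.0/200)^2 = 0.101788 m^2
A2 = pi*(23.3/200)^2 = 0.042638 m^2
V = (0.101788+0.042638)/2*6.5 = 0.4694 m^3

0.4694


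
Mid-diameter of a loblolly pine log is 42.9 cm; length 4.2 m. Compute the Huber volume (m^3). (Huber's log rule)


Huber: V = Am * L,  Am = pi*(Dm/200)^2
Am = pi*(42.9/200)^2 = 0.144545 m^2
V = 0.144545*4.2 = 0.6071 m^3

0.6071


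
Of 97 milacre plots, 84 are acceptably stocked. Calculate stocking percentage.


Formula: Stocking % = stocked plots / total plots * 100
Stocking = 84 / 97 * 100
Stocking = 0.866 * 100 = 86.6%

86.6


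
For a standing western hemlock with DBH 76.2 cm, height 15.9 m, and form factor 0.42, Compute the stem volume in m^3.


Formula: V = pi * (DBH/200)^2 * H * ff
Radius = DBH/200 = 76.2/200 = 0.381 m
Radius^2 = 0.381^2 = 0.145161 m^2
V = pi * 0.145161 * 15.9 * 0.42
V = 3.045 m^3

3.045


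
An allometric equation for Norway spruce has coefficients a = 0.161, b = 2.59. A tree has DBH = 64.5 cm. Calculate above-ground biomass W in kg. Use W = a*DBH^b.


Formula: W = a * DBH^b  (allometric power law)
DBH^b = 64.5^2.59 = 48613.8102
W = 0.161 * 48613.8102 = 7826.8 kg

7826.8


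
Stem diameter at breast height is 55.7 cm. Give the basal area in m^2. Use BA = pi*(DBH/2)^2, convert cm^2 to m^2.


Formula: BA = pi * (DBH/2)^2 / 10000  (cm^2 to m^2)
Radius = DBH/2 = 55.7/2 = 27.85 cm
BA = pi * 27.85^2 / 10000
   = 2436.6899 cm^2 / 10000
   = 0.2437 m^2

0.2437


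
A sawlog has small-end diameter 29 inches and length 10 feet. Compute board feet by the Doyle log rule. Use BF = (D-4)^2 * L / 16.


Doyle: BF = (D - 4)^2 * L / 16
Adjusted diameter = 29 - 4 = 25 in
(D-4)^2 = 25^2 = 625
BF = 625 * 10 / 16 = 391 BF

391


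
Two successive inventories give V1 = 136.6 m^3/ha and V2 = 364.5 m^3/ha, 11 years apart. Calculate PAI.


Formula: PAI = (V_T2 - V_T1) / (T2 - T1)
Volume increment = 364.5 - 136.6 = 227.9 m^3/ha
PAI = 227.9 / 11 = 20.72 m^3/ha/year

20.72


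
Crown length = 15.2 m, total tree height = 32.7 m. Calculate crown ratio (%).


Formula: Crown Ratio = (Crown Length / Total Height) * 100
CR = (15.2 m / 32.7 m) * 100
CR = 0.4648 * 100 = 46.5%

46.5


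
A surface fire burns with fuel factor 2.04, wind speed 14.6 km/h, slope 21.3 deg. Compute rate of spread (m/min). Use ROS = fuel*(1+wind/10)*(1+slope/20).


Formula: ROS = fuel * (1 + wind/10) * (1 + slope/20)
Wind factor = 1 + 14.6/10 = 2.46
Slope factor = 1 + 21.3/20 = 2.065
ROS = 2.04 * 2.46 * 2.065 = 10.36 m/min

10.36


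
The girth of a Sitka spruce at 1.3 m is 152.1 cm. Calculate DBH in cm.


Formula: DBH = C / pi
DBH = 152.1 / pi
pi = 3.14159...
DBH = 48.4 cm

48.4


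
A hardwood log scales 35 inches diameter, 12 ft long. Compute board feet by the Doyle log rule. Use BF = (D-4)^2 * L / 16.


Doyle: BF = (D - 4)^2 * L / 16
Adjusted diameter = 35 - 4 = 31 in
(D-4)^2 = 31^2 = 961
BF = 961 * 12 / 16 = 721 BF

721


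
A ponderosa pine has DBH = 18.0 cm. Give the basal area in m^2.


Formula: BA = pi * (DBH/2)^2 / 10000  (cm^2 to m^2)
Radius = DBH/2 = 18.0/2 = 9.0 cm
BA = pi * 9.0^2 / 10000
   = 254.469 cm^2 / 10000
   = 0.0254 m^2

0.0254


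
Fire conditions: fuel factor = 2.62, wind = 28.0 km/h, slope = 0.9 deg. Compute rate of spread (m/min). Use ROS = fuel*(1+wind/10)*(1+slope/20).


Formula: ROS = fuel * (1 + wind/10) * (1 + slope/20)
Wind factor = 1 + 28.0/10 = 3.8
Slope factor = 1 + 0.9/20 = 1.045
ROS = 2.62 * 3.8 * 1.045 = 10.4 m/min

10.4


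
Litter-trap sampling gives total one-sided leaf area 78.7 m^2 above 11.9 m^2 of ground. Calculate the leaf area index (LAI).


Formula: LAI = total leaf area / ground area  (dimensionless)
LAI = 78.7 m^2 / 11.9 m^2
LAI = 6.61

6.61


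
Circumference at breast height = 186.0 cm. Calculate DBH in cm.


Formula: DBH = C / pi
DBH = 186.0 / pi
pi = 3.14159...
DBH = 59.2 cm

59.2


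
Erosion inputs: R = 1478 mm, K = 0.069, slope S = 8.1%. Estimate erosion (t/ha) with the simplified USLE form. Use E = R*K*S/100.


Formula: E = R * K * S / 100  (simplified USLE)
R * K = 1478 * 0.069 = 101.982
E = 101.982 * 8.1 / 100 = 8.26 t/ha

8.26


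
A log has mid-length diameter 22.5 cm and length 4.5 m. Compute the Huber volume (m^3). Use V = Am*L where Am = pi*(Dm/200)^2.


Huber: V = Am * L,  Am = pi*(Dm/200)^2
Am = pi*(22.5/200)^2 = 0.039761 m^2
V = 0.039761*4.5 = 0.1789 m^3

0.1789


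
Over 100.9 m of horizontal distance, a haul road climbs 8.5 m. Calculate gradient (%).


Formula: Gradient = rise / run * 100
Gradient = 8.5 / 100.9 * 100 = 8.4%

8.4


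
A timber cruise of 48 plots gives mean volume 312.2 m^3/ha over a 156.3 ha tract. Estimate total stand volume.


Formula: Total Volume = Mean Volume per ha * Total Area
Total Volume = 312.2 m^3/ha * 156.3 ha
Total Volume = 48797 m^3

48797


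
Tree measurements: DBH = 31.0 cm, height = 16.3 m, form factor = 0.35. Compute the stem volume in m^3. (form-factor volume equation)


Formula: V = pi * (DBH/200)^2 * H * ff
Radius = DBH/200 = 31.0/200 = 0.155 m
Radius^2 = 0.155^2 = 0.024025 m^2
V = pi * 0.024025 * 16.3 * 0.35
V = 0.431 m^3

0.431


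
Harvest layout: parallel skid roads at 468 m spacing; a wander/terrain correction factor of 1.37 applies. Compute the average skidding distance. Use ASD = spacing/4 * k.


Formula: ASD = (spacing / 4) * correction
Uncorrected distance = spacing / 4 = 468 / 4 = 117 m
ASD = 117 * 1.37 = 160 m

160


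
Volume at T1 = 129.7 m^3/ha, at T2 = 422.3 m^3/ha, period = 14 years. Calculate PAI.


Formula: PAI = (V_T2 - V_T1) / (T2 - T1)
Volume increment = 422.3 - 129.7 = 292.6 m^3/ha
PAI = 292.6 / 14 = 20.9 m^3/ha/year

20.9


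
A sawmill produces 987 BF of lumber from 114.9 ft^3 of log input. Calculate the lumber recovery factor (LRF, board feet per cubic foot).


Formula: LRF = Lumber Output (BF) / Log Input (ft^3)
LRF = 987 BF / 114.9 ft^3
LRF = 8.59 BF/ft^3

8.59


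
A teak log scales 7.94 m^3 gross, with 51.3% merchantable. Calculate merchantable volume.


Formula: MV = V_total * (merchantable_pct / 100)
Merchantable fraction = 51.3% / 100 = 0.513
MV = 7.94 m^3 * 0.513 = 4.073 m^3

4.073


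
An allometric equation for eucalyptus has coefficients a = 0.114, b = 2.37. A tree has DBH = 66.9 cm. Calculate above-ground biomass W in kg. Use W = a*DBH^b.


Formula: W = a * DBH^b  (allometric power law)
DBH^b = 66.9^2.37 = 21196.2923
W = 0.114 * 21196.2923 = 2416.4 kg

2416.4


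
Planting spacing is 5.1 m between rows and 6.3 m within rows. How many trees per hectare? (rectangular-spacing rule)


Formula: TPH = 10000 m^2/ha / (spacing_x * spacing_y)
Area per tree = 5.1 m * 6.3 m = 32.13 m^2
TPH = 10000 / 32.13 = 311 trees/ha

311


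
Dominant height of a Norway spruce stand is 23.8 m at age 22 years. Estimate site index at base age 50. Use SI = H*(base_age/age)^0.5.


Formula: SI = H_dom * (base_age / age)^0.5
Age ratio = 50 / 22 = 2.27273
sqrt(age_ratio) = 1.50756
SI = 23.8 * 1.50756 = 35.9 m

35.9


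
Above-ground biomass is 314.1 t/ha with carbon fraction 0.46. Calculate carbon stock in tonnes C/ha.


Formula: Carbon Stock = Biomass * Carbon Fraction
C = 314.1 t/ha * 0.46
C = 144.5 t C/ha

144.5


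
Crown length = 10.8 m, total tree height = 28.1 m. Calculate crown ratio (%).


Formula: Crown Ratio = (Crown Length / Total Height) * 100
CR = (10.8 m / 28.1 m) * 100
CR = 0.3843 * 100 = 38.4%

38.4


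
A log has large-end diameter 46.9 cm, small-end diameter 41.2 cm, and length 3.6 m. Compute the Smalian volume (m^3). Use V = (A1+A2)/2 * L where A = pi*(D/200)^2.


Smalian: V = (A1 + A2)/2 * L,  A = pi*(D/200)^2
A1 = pi*(46.9/200)^2 = 0.172757 m^2
A2 = pi*(41.2/200)^2 = 0.133317 m^2
V = (0.172757+0.133317)/2*3.6 = 0.5509 m^3

0.5509


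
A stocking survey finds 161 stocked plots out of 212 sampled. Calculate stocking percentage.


Formula: Stocking % = stocked plots / total plots * 100
Stocking = 161 / 212 * 100
Stocking = 0.7594 * 100 = 75.9%

75.9


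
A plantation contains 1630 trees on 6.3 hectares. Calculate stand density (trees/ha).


Formula: Stand Density = N_trees / Area_ha
Density = 1630 trees / 6.3 ha
Density = 259 trees/ha

259


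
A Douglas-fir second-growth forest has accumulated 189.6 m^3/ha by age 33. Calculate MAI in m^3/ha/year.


Formula: MAI = Total Volume / Stand Age
MAI = 189.6 m^3/ha / 33 years
MAI = 5.75 m^3/ha/year

5.75


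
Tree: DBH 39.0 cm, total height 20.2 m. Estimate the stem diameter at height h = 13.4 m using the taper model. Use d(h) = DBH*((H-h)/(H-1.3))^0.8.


Taper: d(h) = DBH * ((H - h) / (H - 1.3))^0.8
Numerator = H - h = 20.2 - 13.4 = 6.8 m
Denominator = H - 1.3 = 20.2 - 1.3 = 18.9 m
Ratio = 6.8 / 18.9 = 0.35979
d = 39.0 * 0.35979^0.8 = 17.2 cm

17.2


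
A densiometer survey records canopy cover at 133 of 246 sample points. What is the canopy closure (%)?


Formula: Canopy closure = covered points / total points * 100
Closure = 133 / 246 * 100
Closure = 0.5407 * 100 = 54.1%

54.1


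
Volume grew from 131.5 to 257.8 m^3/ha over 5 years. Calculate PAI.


Formula: PAI = (V_T2 - V_T1) / (T2 - T1)
Volume increment = 257.8 - 131.5 = 126.3 m^3/ha
PAI = 126.3 / 5 = 25.26 m^3/ha/year

25.26


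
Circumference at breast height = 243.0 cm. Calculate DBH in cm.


Formula: DBH = C / pi
DBH = 243.0 / pi
pi = 3.14159...
DBH = 77.3 cm

77.3


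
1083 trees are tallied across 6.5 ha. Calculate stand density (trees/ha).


Formula: Stand Density = N_trees / Area_ha
Density = 1083 trees / 6.5 ha
Density = 167 trees/ha

167


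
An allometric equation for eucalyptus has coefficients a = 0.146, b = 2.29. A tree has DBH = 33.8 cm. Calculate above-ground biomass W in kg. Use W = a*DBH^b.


Formula: W = a * DBH^b  (allometric power law)
DBH^b = 33.8^2.29 = 3171.168
W = 0.146 * 3171.168 = 463.0 kg

463.0


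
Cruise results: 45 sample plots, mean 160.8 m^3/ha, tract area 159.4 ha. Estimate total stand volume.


Formula: Total Volume = Mean Volume per ha * Total Area
Total Volume = 160.8 m^3/ha * 159.4 ha
Total Volume = 25632 m^3

25632


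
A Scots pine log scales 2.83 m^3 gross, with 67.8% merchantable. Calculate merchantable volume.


Formula: MV = V_total * (merchantable_pct / 100)
Merchantable fraction = 67.8% / 100 = 0.678
MV = 2.83 m^3 * 0.678 = 1.919 m^3

1.919


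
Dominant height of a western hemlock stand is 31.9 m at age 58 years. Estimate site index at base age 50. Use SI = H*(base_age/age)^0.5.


Formula: SI = H_dom * (base_age / age)^0.5
Age ratio = 50 / 58 = 0.86207
sqrt(age_ratio) = 0.92848
SI = 31.9 * 0.92848 = 29.6 m

29.6


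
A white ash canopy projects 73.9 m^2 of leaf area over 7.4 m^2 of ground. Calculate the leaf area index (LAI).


Formula: LAI = total leaf area / ground area  (dimensionless)
LAI = 73.9 m^2 / 7.4 m^2
LAI = 9.99

9.99


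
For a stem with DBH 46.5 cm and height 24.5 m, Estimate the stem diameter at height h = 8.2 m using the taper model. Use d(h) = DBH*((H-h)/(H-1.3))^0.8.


Taper: d(h) = DBH * ((H - h) / (H - 1.3))^0.8
Numerator = H - h = 24.5 - 8.2 = 16.3 m
Denominator = H - 1.3 = 24.5 - 1.3 = 23.2 m
Ratio = 16.3 / 23.2 = 0.70259
d = 46.5 * 0.70259^0.8 = 35.1 cm

35.1


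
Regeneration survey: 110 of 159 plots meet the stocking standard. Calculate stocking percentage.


Formula: Stocking % = stocked plots / total plots * 100
Stocking = 110 / 159 * 100
Stocking = 0.6918 * 100 = 69.2%

69.2


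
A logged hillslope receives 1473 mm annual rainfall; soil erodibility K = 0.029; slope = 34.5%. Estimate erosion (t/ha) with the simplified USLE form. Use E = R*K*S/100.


Formula: E = R * K * S / 100  (simplified USLE)
R * K = 1473 * 0.029 = 42.717
E = 42.717 * 34.5 / 100 = 14.74 t/ha

14.74


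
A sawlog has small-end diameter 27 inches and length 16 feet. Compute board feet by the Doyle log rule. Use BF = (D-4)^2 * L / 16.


Doyle: BF = (D - 4)^2 * L / 16
Adjusted diameter = 27 - 4 = 23 in
(D-4)^2 = 23^2 = 529
BF = 529 * 16 / 16 = 529 BF

529
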